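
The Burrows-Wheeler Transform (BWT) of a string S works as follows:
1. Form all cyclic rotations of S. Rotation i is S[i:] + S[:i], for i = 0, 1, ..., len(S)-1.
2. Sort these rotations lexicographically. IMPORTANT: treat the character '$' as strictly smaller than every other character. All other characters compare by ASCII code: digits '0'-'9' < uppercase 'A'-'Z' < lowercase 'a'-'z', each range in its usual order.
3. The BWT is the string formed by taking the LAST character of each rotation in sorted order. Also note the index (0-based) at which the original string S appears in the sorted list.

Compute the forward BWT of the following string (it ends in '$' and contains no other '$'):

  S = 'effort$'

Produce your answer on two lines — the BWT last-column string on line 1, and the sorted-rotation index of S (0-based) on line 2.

All 7 rotations (rotation i = S[i:]+S[:i]):
  rot[0] = effort$
  rot[1] = ffort$e
  rot[2] = fort$ef
  rot[3] = ort$eff
  rot[4] = rt$effo
  rot[5] = t$effor
  rot[6] = $effort
Sorted (with $ < everything):
  sorted[0] = $effort  (last char: 't')
  sorted[1] = effort$  (last char: '$')
  sorted[2] = ffort$e  (last char: 'e')
  sorted[3] = fort$ef  (last char: 'f')
  sorted[4] = ort$eff  (last char: 'f')
  sorted[5] = rt$effo  (last char: 'o')
  sorted[6] = t$effor  (last char: 'r')
Last column: t$effor
Original string S is at sorted index 1

Answer: t$effor
1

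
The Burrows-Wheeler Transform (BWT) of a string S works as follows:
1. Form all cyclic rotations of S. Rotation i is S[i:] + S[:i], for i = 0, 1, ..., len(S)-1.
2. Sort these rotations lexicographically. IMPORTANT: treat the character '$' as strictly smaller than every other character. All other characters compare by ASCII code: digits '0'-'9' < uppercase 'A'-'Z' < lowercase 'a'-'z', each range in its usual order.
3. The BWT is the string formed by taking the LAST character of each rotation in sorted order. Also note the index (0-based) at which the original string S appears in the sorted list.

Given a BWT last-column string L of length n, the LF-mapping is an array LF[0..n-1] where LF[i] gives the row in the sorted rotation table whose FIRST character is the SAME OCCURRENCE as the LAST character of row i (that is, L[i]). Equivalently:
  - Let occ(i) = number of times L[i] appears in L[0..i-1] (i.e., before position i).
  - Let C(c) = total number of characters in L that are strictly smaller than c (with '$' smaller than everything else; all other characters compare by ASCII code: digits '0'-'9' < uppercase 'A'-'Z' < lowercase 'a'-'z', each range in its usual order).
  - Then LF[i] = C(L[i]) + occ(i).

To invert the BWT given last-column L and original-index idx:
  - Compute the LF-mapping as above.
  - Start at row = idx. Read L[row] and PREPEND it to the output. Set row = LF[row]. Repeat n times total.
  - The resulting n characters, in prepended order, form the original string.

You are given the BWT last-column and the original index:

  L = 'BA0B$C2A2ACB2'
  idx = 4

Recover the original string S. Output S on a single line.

LF mapping: 8 5 1 9 0 11 2 6 3 7 12 10 4
Walk LF starting at row 4, prepending L[row]:
  step 1: row=4, L[4]='$', prepend. Next row=LF[4]=0
  step 2: row=0, L[0]='B', prepend. Next row=LF[0]=8
  step 3: row=8, L[8]='2', prepend. Next row=LF[8]=3
  step 4: row=3, L[3]='B', prepend. Next row=LF[3]=9
  step 5: row=9, L[9]='A', prepend. Next row=LF[9]=7
  step 6: row=7, L[7]='A', prepend. Next row=LF[7]=6
  step 7: row=6, L[6]='2', prepend. Next row=LF[6]=2
  step 8: row=2, L[2]='0', prepend. Next row=LF[2]=1
  step 9: row=1, L[1]='A', prepend. Next row=LF[1]=5
  step 10: row=5, L[5]='C', prepend. Next row=LF[5]=11
  step 11: row=11, L[11]='B', prepend. Next row=LF[11]=10
  step 12: row=10, L[10]='C', prepend. Next row=LF[10]=12
  step 13: row=12, L[12]='2', prepend. Next row=LF[12]=4
Reversed output: 2CBCA02AAB2B$

Answer: 2CBCA02AAB2B$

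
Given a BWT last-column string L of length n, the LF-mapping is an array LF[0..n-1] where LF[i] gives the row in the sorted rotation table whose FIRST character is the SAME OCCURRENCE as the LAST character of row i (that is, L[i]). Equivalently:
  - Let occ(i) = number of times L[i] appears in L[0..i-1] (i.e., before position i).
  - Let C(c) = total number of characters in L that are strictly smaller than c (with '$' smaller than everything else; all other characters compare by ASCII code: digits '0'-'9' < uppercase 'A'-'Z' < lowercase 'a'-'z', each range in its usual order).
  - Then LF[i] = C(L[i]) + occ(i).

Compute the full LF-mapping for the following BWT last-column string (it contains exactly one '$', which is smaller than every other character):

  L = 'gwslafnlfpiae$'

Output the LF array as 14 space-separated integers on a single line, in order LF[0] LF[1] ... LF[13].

Char counts: '$':1, 'a':2, 'e':1, 'f':2, 'g':1, 'i':1, 'l':2, 'n':1, 'p':1, 's':1, 'w':1
C (first-col start): C('$')=0, C('a')=1, C('e')=3, C('f')=4, C('g')=6, C('i')=7, C('l')=8, C('n')=10, C('p')=11, C('s')=12, C('w')=13
L[0]='g': occ=0, LF[0]=C('g')+0=6+0=6
L[1]='w': occ=0, LF[1]=C('w')+0=13+0=13
L[2]='s': occ=0, LF[2]=C('s')+0=12+0=12
L[3]='l': occ=0, LF[3]=C('l')+0=8+0=8
L[4]='a': occ=0, LF[4]=C('a')+0=1+0=1
L[5]='f': occ=0, LF[5]=C('f')+0=4+0=4
L[6]='n': occ=0, LF[6]=C('n')+0=10+0=10
L[7]='l': occ=1, LF[7]=C('l')+1=8+1=9
L[8]='f': occ=1, LF[8]=C('f')+1=4+1=5
L[9]='p': occ=0, LF[9]=C('p')+0=11+0=11
L[10]='i': occ=0, LF[10]=C('i')+0=7+0=7
L[11]='a': occ=1, LF[11]=C('a')+1=1+1=2
L[12]='e': occ=0, LF[12]=C('e')+0=3+0=3
L[13]='$': occ=0, LF[13]=C('$')+0=0+0=0

Answer: 6 13 12 8 1 4 10 9 5 11 7 2 3 0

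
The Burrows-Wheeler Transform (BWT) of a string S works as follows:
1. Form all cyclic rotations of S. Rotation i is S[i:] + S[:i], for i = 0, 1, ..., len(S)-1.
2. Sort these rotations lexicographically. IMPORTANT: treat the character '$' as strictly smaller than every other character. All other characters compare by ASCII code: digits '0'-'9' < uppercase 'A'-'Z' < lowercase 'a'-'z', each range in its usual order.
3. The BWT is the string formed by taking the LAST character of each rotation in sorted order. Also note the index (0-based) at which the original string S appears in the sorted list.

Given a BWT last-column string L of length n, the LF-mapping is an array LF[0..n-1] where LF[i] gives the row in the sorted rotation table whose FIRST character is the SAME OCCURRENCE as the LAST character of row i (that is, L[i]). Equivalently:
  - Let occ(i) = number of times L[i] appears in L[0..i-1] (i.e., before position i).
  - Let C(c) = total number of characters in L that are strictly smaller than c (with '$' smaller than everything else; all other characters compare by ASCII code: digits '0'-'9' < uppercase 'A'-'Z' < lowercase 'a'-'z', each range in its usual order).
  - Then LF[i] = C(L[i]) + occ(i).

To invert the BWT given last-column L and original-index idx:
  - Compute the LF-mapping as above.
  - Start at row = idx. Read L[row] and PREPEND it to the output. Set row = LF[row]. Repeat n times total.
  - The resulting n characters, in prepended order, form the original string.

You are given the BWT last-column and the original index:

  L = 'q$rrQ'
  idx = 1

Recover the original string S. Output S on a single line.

LF mapping: 2 0 3 4 1
Walk LF starting at row 1, prepending L[row]:
  step 1: row=1, L[1]='$', prepend. Next row=LF[1]=0
  step 2: row=0, L[0]='q', prepend. Next row=LF[0]=2
  step 3: row=2, L[2]='r', prepend. Next row=LF[2]=3
  step 4: row=3, L[3]='r', prepend. Next row=LF[3]=4
  step 5: row=4, L[4]='Q', prepend. Next row=LF[4]=1
Reversed output: Qrrq$

Answer: Qrrq$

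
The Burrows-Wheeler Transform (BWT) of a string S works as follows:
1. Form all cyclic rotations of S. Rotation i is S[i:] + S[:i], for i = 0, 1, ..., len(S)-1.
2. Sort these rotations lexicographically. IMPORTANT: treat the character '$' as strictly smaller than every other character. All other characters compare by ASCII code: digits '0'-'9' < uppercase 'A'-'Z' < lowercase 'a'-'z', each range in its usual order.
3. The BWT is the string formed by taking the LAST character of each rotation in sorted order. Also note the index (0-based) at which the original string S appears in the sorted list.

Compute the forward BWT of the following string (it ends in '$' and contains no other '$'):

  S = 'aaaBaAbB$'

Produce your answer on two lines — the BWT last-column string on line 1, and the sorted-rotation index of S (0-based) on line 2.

Answer: BabaBaa$A
7

Derivation:
All 9 rotations (rotation i = S[i:]+S[:i]):
  rot[0] = aaaBaAbB$
  rot[1] = aaBaAbB$a
  rot[2] = aBaAbB$aa
  rot[3] = BaAbB$aaa
  rot[4] = aAbB$aaaB
  rot[5] = AbB$aaaBa
  rot[6] = bB$aaaBaA
  rot[7] = B$aaaBaAb
  rot[8] = $aaaBaAbB
Sorted (with $ < everything):
  sorted[0] = $aaaBaAbB  (last char: 'B')
  sorted[1] = AbB$aaaBa  (last char: 'a')
  sorted[2] = B$aaaBaAb  (last char: 'b')
  sorted[3] = BaAbB$aaa  (last char: 'a')
  sorted[4] = aAbB$aaaB  (last char: 'B')
  sorted[5] = aBaAbB$aa  (last char: 'a')
  sorted[6] = aaBaAbB$a  (last char: 'a')
  sorted[7] = aaaBaAbB$  (last char: '$')
  sorted[8] = bB$aaaBaA  (last char: 'A')
Last column: BabaBaa$A
Original string S is at sorted index 7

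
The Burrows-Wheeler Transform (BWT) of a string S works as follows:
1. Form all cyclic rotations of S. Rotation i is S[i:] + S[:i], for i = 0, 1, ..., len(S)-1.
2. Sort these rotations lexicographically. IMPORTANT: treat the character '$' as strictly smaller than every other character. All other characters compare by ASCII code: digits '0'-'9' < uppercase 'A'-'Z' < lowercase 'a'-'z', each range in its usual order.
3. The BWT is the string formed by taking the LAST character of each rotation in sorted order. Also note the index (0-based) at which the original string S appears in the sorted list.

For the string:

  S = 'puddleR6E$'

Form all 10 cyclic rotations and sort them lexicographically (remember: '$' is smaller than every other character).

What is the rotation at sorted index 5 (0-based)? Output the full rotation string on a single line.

Answer: dleR6E$pud

Derivation:
All 10 rotations (rotation i = S[i:]+S[:i]):
  rot[0] = puddleR6E$
  rot[1] = uddleR6E$p
  rot[2] = ddleR6E$pu
  rot[3] = dleR6E$pud
  rot[4] = leR6E$pudd
  rot[5] = eR6E$puddl
  rot[6] = R6E$puddle
  rot[7] = 6E$puddleR
  rot[8] = E$puddleR6
  rot[9] = $puddleR6E
Sorted (with $ < everything):
  sorted[0] = $puddleR6E
  sorted[1] = 6E$puddleR
  sorted[2] = E$puddleR6
  sorted[3] = R6E$puddle
  sorted[4] = ddleR6E$pu
  sorted[5] = dleR6E$pud
  sorted[6] = eR6E$puddl
  sorted[7] = leR6E$pudd
  sorted[8] = puddleR6E$
  sorted[9] = uddleR6E$p
sorted[5] = dleR6E$pud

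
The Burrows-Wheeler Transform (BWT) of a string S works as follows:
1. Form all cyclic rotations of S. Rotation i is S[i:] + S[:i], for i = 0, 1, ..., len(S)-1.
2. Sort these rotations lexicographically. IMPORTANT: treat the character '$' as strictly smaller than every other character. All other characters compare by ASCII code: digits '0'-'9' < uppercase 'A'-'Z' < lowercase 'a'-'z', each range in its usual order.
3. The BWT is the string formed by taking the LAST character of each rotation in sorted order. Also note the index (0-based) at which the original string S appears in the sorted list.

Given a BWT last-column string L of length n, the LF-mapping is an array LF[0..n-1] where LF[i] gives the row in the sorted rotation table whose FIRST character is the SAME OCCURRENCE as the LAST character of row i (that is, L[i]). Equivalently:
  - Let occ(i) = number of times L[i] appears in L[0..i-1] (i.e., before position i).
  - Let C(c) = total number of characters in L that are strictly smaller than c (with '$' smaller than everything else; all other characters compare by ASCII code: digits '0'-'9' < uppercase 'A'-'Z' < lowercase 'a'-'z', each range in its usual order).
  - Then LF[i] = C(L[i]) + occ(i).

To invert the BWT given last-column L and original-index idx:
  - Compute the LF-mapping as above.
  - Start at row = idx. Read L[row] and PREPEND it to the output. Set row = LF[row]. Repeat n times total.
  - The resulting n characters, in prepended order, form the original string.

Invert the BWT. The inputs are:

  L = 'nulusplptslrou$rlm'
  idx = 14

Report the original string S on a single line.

Answer: tpmusposlulrrulln$

Derivation:
LF mapping: 6 15 1 16 12 8 2 9 14 13 3 10 7 17 0 11 4 5
Walk LF starting at row 14, prepending L[row]:
  step 1: row=14, L[14]='$', prepend. Next row=LF[14]=0
  step 2: row=0, L[0]='n', prepend. Next row=LF[0]=6
  step 3: row=6, L[6]='l', prepend. Next row=LF[6]=2
  step 4: row=2, L[2]='l', prepend. Next row=LF[2]=1
  step 5: row=1, L[1]='u', prepend. Next row=LF[1]=15
  step 6: row=15, L[15]='r', prepend. Next row=LF[15]=11
  step 7: row=11, L[11]='r', prepend. Next row=LF[11]=10
  step 8: row=10, L[10]='l', prepend. Next row=LF[10]=3
  step 9: row=3, L[3]='u', prepend. Next row=LF[3]=16
  step 10: row=16, L[16]='l', prepend. Next row=LF[16]=4
  step 11: row=4, L[4]='s', prepend. Next row=LF[4]=12
  step 12: row=12, L[12]='o', prepend. Next row=LF[12]=7
  step 13: row=7, L[7]='p', prepend. Next row=LF[7]=9
  step 14: row=9, L[9]='s', prepend. Next row=LF[9]=13
  step 15: row=13, L[13]='u', prepend. Next row=LF[13]=17
  step 16: row=17, L[17]='m', prepend. Next row=LF[17]=5
  step 17: row=5, L[5]='p', prepend. Next row=LF[5]=8
  step 18: row=8, L[8]='t', prepend. Next row=LF[8]=14
Reversed output: tpmusposlulrrulln$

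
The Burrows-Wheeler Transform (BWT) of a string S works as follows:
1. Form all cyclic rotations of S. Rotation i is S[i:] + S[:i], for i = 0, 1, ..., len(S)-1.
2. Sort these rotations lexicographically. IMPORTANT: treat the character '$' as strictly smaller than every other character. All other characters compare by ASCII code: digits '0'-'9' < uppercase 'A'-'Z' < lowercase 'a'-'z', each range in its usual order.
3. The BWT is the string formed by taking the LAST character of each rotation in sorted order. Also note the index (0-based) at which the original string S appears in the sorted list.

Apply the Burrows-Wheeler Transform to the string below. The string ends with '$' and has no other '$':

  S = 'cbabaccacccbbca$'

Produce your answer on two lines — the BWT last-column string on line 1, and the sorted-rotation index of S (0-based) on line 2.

All 16 rotations (rotation i = S[i:]+S[:i]):
  rot[0] = cbabaccacccbbca$
  rot[1] = babaccacccbbca$c
  rot[2] = abaccacccbbca$cb
  rot[3] = baccacccbbca$cba
  rot[4] = accacccbbca$cbab
  rot[5] = ccacccbbca$cbaba
  rot[6] = cacccbbca$cbabac
  rot[7] = acccbbca$cbabacc
  rot[8] = cccbbca$cbabacca
  rot[9] = ccbbca$cbabaccac
  rot[10] = cbbca$cbabaccacc
  rot[11] = bbca$cbabaccaccc
  rot[12] = bca$cbabaccacccb
  rot[13] = ca$cbabaccacccbb
  rot[14] = a$cbabaccacccbbc
  rot[15] = $cbabaccacccbbca
Sorted (with $ < everything):
  sorted[0] = $cbabaccacccbbca  (last char: 'a')
  sorted[1] = a$cbabaccacccbbc  (last char: 'c')
  sorted[2] = abaccacccbbca$cb  (last char: 'b')
  sorted[3] = accacccbbca$cbab  (last char: 'b')
  sorted[4] = acccbbca$cbabacc  (last char: 'c')
  sorted[5] = babaccacccbbca$c  (last char: 'c')
  sorted[6] = baccacccbbca$cba  (last char: 'a')
  sorted[7] = bbca$cbabaccaccc  (last char: 'c')
  sorted[8] = bca$cbabaccacccb  (last char: 'b')
  sorted[9] = ca$cbabaccacccbb  (last char: 'b')
  sorted[10] = cacccbbca$cbabac  (last char: 'c')
  sorted[11] = cbabaccacccbbca$  (last char: '$')
  sorted[12] = cbbca$cbabaccacc  (last char: 'c')
  sorted[13] = ccacccbbca$cbaba  (last char: 'a')
  sorted[14] = ccbbca$cbabaccac  (last char: 'c')
  sorted[15] = cccbbca$cbabacca  (last char: 'a')
Last column: acbbccacbbc$caca
Original string S is at sorted index 11

Answer: acbbccacbbc$caca
11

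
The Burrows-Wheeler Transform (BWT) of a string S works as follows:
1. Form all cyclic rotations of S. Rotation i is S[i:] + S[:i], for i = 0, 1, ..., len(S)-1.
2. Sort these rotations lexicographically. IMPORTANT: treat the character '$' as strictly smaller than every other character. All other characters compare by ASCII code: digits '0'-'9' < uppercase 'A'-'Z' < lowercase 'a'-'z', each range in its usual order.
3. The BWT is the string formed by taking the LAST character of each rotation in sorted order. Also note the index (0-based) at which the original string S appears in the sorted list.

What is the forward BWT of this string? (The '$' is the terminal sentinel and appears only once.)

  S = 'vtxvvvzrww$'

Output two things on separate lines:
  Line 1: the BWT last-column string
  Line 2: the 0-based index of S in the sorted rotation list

All 11 rotations (rotation i = S[i:]+S[:i]):
  rot[0] = vtxvvvzrww$
  rot[1] = txvvvzrww$v
  rot[2] = xvvvzrww$vt
  rot[3] = vvvzrww$vtx
  rot[4] = vvzrww$vtxv
  rot[5] = vzrww$vtxvv
  rot[6] = zrww$vtxvvv
  rot[7] = rww$vtxvvvz
  rot[8] = ww$vtxvvvzr
  rot[9] = w$vtxvvvzrw
  rot[10] = $vtxvvvzrww
Sorted (with $ < everything):
  sorted[0] = $vtxvvvzrww  (last char: 'w')
  sorted[1] = rww$vtxvvvz  (last char: 'z')
  sorted[2] = txvvvzrww$v  (last char: 'v')
  sorted[3] = vtxvvvzrww$  (last char: '$')
  sorted[4] = vvvzrww$vtx  (last char: 'x')
  sorted[5] = vvzrww$vtxv  (last char: 'v')
  sorted[6] = vzrww$vtxvv  (last char: 'v')
  sorted[7] = w$vtxvvvzrw  (last char: 'w')
  sorted[8] = ww$vtxvvvzr  (last char: 'r')
  sorted[9] = xvvvzrww$vt  (last char: 't')
  sorted[10] = zrww$vtxvvv  (last char: 'v')
Last column: wzv$xvvwrtv
Original string S is at sorted index 3

Answer: wzv$xvvwrtv
3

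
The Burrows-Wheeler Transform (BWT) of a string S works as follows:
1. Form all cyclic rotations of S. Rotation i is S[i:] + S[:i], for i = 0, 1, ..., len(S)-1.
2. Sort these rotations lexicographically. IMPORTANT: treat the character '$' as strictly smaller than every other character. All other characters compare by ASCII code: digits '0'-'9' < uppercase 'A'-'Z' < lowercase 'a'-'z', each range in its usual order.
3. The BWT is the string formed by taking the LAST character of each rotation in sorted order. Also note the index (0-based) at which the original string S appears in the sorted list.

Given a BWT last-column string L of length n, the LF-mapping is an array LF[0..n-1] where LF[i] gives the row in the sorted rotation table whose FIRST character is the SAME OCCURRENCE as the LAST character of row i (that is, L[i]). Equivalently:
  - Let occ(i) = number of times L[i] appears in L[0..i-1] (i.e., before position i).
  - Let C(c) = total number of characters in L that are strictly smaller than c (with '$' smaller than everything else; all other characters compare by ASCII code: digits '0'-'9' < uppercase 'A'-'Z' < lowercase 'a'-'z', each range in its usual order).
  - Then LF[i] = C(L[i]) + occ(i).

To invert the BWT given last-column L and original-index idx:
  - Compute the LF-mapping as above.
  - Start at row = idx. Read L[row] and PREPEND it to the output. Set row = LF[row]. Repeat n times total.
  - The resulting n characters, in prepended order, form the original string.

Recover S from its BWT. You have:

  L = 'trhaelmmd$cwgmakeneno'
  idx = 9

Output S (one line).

Answer: hammeracknowledgment$

Derivation:
LF mapping: 19 18 9 1 5 11 12 13 4 0 3 20 8 14 2 10 6 15 7 16 17
Walk LF starting at row 9, prepending L[row]:
  step 1: row=9, L[9]='$', prepend. Next row=LF[9]=0
  step 2: row=0, L[0]='t', prepend. Next row=LF[0]=19
  step 3: row=19, L[19]='n', prepend. Next row=LF[19]=16
  step 4: row=16, L[16]='e', prepend. Next row=LF[16]=6
  step 5: row=6, L[6]='m', prepend. Next row=LF[6]=12
  step 6: row=12, L[12]='g', prepend. Next row=LF[12]=8
  step 7: row=8, L[8]='d', prepend. Next row=LF[8]=4
  step 8: row=4, L[4]='e', prepend. Next row=LF[4]=5
  step 9: row=5, L[5]='l', prepend. Next row=LF[5]=11
  step 10: row=11, L[11]='w', prepend. Next row=LF[11]=20
  step 11: row=20, L[20]='o', prepend. Next row=LF[20]=17
  step 12: row=17, L[17]='n', prepend. Next row=LF[17]=15
  step 13: row=15, L[15]='k', prepend. Next row=LF[15]=10
  step 14: row=10, L[10]='c', prepend. Next row=LF[10]=3
  step 15: row=3, L[3]='a', prepend. Next row=LF[3]=1
  step 16: row=1, L[1]='r', prepend. Next row=LF[1]=18
  step 17: row=18, L[18]='e', prepend. Next row=LF[18]=7
  step 18: row=7, L[7]='m', prepend. Next row=LF[7]=13
  step 19: row=13, L[13]='m', prepend. Next row=LF[13]=14
  step 20: row=14, L[14]='a', prepend. Next row=LF[14]=2
  step 21: row=2, L[2]='h', prepend. Next row=LF[2]=9
Reversed output: hammeracknowledgment$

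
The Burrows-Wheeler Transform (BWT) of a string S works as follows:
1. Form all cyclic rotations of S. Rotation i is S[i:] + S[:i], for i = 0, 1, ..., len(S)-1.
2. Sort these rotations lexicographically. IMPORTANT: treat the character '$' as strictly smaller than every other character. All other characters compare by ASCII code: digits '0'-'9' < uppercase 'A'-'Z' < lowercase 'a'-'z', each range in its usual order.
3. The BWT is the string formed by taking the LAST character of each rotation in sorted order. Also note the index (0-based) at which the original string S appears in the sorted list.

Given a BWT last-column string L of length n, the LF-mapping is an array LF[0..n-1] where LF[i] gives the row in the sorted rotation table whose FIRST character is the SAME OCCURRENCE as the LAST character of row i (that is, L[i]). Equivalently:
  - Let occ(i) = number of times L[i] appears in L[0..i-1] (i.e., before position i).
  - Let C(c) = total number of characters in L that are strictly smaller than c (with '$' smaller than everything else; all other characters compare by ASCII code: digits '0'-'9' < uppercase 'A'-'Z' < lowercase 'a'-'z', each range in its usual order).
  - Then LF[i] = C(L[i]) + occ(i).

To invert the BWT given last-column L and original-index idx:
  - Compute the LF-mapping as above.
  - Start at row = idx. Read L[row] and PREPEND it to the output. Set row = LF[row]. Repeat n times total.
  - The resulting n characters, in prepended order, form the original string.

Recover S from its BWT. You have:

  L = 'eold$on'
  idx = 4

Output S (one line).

LF mapping: 2 5 3 1 0 6 4
Walk LF starting at row 4, prepending L[row]:
  step 1: row=4, L[4]='$', prepend. Next row=LF[4]=0
  step 2: row=0, L[0]='e', prepend. Next row=LF[0]=2
  step 3: row=2, L[2]='l', prepend. Next row=LF[2]=3
  step 4: row=3, L[3]='d', prepend. Next row=LF[3]=1
  step 5: row=1, L[1]='o', prepend. Next row=LF[1]=5
  step 6: row=5, L[5]='o', prepend. Next row=LF[5]=6
  step 7: row=6, L[6]='n', prepend. Next row=LF[6]=4
Reversed output: noodle$

Answer: noodle$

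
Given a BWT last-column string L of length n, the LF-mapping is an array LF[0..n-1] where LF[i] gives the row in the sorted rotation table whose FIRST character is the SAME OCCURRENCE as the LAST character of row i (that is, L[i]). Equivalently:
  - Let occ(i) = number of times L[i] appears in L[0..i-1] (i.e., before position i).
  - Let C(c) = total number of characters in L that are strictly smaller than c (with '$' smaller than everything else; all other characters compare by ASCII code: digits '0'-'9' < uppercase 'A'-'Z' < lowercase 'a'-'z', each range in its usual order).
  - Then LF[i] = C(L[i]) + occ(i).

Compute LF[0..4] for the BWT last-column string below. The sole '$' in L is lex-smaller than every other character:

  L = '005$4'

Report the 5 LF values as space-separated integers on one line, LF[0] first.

Char counts: '$':1, '0':2, '4':1, '5':1
C (first-col start): C('$')=0, C('0')=1, C('4')=3, C('5')=4
L[0]='0': occ=0, LF[0]=C('0')+0=1+0=1
L[1]='0': occ=1, LF[1]=C('0')+1=1+1=2
L[2]='5': occ=0, LF[2]=C('5')+0=4+0=4
L[3]='$': occ=0, LF[3]=C('$')+0=0+0=0
L[4]='4': occ=0, LF[4]=C('4')+0=3+0=3

Answer: 1 2 4 0 3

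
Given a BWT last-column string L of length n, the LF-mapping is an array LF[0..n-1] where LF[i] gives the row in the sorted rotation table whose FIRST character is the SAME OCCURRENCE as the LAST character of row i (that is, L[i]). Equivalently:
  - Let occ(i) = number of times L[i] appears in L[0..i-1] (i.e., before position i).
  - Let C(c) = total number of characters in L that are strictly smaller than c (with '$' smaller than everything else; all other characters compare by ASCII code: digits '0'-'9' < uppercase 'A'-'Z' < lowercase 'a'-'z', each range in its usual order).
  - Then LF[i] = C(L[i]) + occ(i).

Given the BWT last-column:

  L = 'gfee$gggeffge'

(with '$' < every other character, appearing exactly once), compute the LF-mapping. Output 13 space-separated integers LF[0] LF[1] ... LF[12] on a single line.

Char counts: '$':1, 'e':4, 'f':3, 'g':5
C (first-col start): C('$')=0, C('e')=1, C('f')=5, C('g')=8
L[0]='g': occ=0, LF[0]=C('g')+0=8+0=8
L[1]='f': occ=0, LF[1]=C('f')+0=5+0=5
L[2]='e': occ=0, LF[2]=C('e')+0=1+0=1
L[3]='e': occ=1, LF[3]=C('e')+1=1+1=2
L[4]='$': occ=0, LF[4]=C('$')+0=0+0=0
L[5]='g': occ=1, LF[5]=C('g')+1=8+1=9
L[6]='g': occ=2, LF[6]=C('g')+2=8+2=10
L[7]='g': occ=3, LF[7]=C('g')+3=8+3=11
L[8]='e': occ=2, LF[8]=C('e')+2=1+2=3
L[9]='f': occ=1, LF[9]=C('f')+1=5+1=6
L[10]='f': occ=2, LF[10]=C('f')+2=5+2=7
L[11]='g': occ=4, LF[11]=C('g')+4=8+4=12
L[12]='e': occ=3, LF[12]=C('e')+3=1+3=4

Answer: 8 5 1 2 0 9 10 11 3 6 7 12 4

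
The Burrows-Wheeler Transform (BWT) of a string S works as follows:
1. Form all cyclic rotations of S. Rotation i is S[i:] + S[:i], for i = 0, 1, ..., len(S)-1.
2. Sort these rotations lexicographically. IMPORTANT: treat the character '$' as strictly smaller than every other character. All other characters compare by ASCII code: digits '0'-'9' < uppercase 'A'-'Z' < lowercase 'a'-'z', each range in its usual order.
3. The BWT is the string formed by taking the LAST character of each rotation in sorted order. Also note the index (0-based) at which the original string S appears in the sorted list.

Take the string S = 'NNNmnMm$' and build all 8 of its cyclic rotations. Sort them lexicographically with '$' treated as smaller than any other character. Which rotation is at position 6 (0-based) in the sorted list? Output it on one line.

All 8 rotations (rotation i = S[i:]+S[:i]):
  rot[0] = NNNmnMm$
  rot[1] = NNmnMm$N
  rot[2] = NmnMm$NN
  rot[3] = mnMm$NNN
  rot[4] = nMm$NNNm
  rot[5] = Mm$NNNmn
  rot[6] = m$NNNmnM
  rot[7] = $NNNmnMm
Sorted (with $ < everything):
  sorted[0] = $NNNmnMm
  sorted[1] = Mm$NNNmn
  sorted[2] = NNNmnMm$
  sorted[3] = NNmnMm$N
  sorted[4] = NmnMm$NN
  sorted[5] = m$NNNmnM
  sorted[6] = mnMm$NNN
  sorted[7] = nMm$NNNm
sorted[6] = mnMm$NNN

Answer: mnMm$NNN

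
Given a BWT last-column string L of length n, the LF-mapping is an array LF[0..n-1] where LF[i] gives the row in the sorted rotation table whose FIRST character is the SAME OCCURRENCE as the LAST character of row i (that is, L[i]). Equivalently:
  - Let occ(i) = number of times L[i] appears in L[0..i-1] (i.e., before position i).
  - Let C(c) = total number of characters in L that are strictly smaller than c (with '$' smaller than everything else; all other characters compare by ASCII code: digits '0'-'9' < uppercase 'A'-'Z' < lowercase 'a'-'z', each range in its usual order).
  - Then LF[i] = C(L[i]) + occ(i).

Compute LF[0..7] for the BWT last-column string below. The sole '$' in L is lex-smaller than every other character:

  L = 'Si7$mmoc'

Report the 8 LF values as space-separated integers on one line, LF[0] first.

Answer: 2 4 1 0 5 6 7 3

Derivation:
Char counts: '$':1, '7':1, 'S':1, 'c':1, 'i':1, 'm':2, 'o':1
C (first-col start): C('$')=0, C('7')=1, C('S')=2, C('c')=3, C('i')=4, C('m')=5, C('o')=7
L[0]='S': occ=0, LF[0]=C('S')+0=2+0=2
L[1]='i': occ=0, LF[1]=C('i')+0=4+0=4
L[2]='7': occ=0, LF[2]=C('7')+0=1+0=1
L[3]='$': occ=0, LF[3]=C('$')+0=0+0=0
L[4]='m': occ=0, LF[4]=C('m')+0=5+0=5
L[5]='m': occ=1, LF[5]=C('m')+1=5+1=6
L[6]='o': occ=0, LF[6]=C('o')+0=7+0=7
L[7]='c': occ=0, LF[7]=C('c')+0=3+0=3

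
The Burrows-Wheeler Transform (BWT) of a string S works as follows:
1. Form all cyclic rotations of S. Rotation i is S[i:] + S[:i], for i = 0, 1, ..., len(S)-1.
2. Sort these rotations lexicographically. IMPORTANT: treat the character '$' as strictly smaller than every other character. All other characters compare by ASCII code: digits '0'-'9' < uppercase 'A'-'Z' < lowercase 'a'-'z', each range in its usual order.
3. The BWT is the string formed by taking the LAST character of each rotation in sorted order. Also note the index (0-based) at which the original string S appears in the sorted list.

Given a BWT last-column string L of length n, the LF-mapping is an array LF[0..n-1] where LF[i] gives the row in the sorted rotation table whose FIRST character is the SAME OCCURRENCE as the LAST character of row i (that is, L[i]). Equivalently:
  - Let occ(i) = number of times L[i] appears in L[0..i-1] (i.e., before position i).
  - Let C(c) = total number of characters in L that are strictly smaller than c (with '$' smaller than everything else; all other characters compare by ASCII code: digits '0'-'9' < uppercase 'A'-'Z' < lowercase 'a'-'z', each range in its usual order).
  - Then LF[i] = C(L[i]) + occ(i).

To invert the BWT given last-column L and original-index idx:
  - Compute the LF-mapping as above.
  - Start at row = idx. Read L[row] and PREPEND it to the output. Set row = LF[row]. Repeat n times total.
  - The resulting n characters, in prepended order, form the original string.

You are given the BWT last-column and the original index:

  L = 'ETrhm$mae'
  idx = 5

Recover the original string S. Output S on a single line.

Answer: hammerTE$

Derivation:
LF mapping: 1 2 8 5 6 0 7 3 4
Walk LF starting at row 5, prepending L[row]:
  step 1: row=5, L[5]='$', prepend. Next row=LF[5]=0
  step 2: row=0, L[0]='E', prepend. Next row=LF[0]=1
  step 3: row=1, L[1]='T', prepend. Next row=LF[1]=2
  step 4: row=2, L[2]='r', prepend. Next row=LF[2]=8
  step 5: row=8, L[8]='e', prepend. Next row=LF[8]=4
  step 6: row=4, L[4]='m', prepend. Next row=LF[4]=6
  step 7: row=6, L[6]='m', prepend. Next row=LF[6]=7
  step 8: row=7, L[7]='a', prepend. Next row=LF[7]=3
  step 9: row=3, L[3]='h', prepend. Next row=LF[3]=5
Reversed output: hammerTE$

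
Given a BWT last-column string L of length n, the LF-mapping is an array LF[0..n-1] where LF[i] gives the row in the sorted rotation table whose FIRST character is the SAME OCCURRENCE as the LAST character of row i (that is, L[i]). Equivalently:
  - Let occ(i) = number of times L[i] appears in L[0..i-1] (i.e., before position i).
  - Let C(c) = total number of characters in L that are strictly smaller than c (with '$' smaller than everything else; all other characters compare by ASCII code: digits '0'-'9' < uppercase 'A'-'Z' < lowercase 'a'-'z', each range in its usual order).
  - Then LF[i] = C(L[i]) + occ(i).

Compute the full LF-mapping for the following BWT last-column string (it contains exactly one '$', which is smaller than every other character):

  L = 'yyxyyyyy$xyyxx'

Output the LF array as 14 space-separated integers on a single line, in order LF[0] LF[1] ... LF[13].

Char counts: '$':1, 'x':4, 'y':9
C (first-col start): C('$')=0, C('x')=1, C('y')=5
L[0]='y': occ=0, LF[0]=C('y')+0=5+0=5
L[1]='y': occ=1, LF[1]=C('y')+1=5+1=6
L[2]='x': occ=0, LF[2]=C('x')+0=1+0=1
L[3]='y': occ=2, LF[3]=C('y')+2=5+2=7
L[4]='y': occ=3, LF[4]=C('y')+3=5+3=8
L[5]='y': occ=4, LF[5]=C('y')+4=5+4=9
L[6]='y': occ=5, LF[6]=C('y')+5=5+5=10
L[7]='y': occ=6, LF[7]=C('y')+6=5+6=11
L[8]='$': occ=0, LF[8]=C('$')+0=0+0=0
L[9]='x': occ=1, LF[9]=C('x')+1=1+1=2
L[10]='y': occ=7, LF[10]=C('y')+7=5+7=12
L[11]='y': occ=8, LF[11]=C('y')+8=5+8=13
L[12]='x': occ=2, LF[12]=C('x')+2=1+2=3
L[13]='x': occ=3, LF[13]=C('x')+3=1+3=4

Answer: 5 6 1 7 8 9 10 11 0 2 12 13 3 4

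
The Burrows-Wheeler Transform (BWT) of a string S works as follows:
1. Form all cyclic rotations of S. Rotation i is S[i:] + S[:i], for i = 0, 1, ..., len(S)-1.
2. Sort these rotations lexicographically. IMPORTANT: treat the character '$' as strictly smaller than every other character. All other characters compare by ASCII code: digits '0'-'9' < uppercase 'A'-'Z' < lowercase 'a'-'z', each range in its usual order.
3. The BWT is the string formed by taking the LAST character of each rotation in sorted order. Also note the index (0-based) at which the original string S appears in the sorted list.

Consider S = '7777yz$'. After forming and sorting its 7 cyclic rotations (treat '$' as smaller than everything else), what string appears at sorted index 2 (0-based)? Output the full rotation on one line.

All 7 rotations (rotation i = S[i:]+S[:i]):
  rot[0] = 7777yz$
  rot[1] = 777yz$7
  rot[2] = 77yz$77
  rot[3] = 7yz$777
  rot[4] = yz$7777
  rot[5] = z$7777y
  rot[6] = $7777yz
Sorted (with $ < everything):
  sorted[0] = $7777yz
  sorted[1] = 7777yz$
  sorted[2] = 777yz$7
  sorted[3] = 77yz$77
  sorted[4] = 7yz$777
  sorted[5] = yz$7777
  sorted[6] = z$7777y
sorted[2] = 777yz$7

Answer: 777yz$7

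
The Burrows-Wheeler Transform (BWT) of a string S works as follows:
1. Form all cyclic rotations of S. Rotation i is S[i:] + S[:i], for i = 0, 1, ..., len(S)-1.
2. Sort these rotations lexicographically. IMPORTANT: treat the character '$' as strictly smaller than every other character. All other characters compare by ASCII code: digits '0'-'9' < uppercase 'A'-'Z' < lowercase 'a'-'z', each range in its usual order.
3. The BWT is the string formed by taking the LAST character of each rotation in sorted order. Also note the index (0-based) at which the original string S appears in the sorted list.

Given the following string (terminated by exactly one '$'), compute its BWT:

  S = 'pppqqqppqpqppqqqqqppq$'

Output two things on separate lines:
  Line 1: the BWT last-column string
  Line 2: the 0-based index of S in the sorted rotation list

All 22 rotations (rotation i = S[i:]+S[:i]):
  rot[0] = pppqqqppqpqppqqqqqppq$
  rot[1] = ppqqqppqpqppqqqqqppq$p
  rot[2] = pqqqppqpqppqqqqqppq$pp
  rot[3] = qqqppqpqppqqqqqppq$ppp
  rot[4] = qqppqpqppqqqqqppq$pppq
  rot[5] = qppqpqppqqqqqppq$pppqq
  rot[6] = ppqpqppqqqqqppq$pppqqq
  rot[7] = pqpqppqqqqqppq$pppqqqp
  rot[8] = qpqppqqqqqppq$pppqqqpp
  rot[9] = pqppqqqqqppq$pppqqqppq
  rot[10] = qppqqqqqppq$pppqqqppqp
  rot[11] = ppqqqqqppq$pppqqqppqpq
  rot[12] = pqqqqqppq$pppqqqppqpqp
  rot[13] = qqqqqppq$pppqqqppqpqpp
  rot[14] = qqqqppq$pppqqqppqpqppq
  rot[15] = qqqppq$pppqqqppqpqppqq
  rot[16] = qqppq$pppqqqppqpqppqqq
  rot[17] = qppq$pppqqqppqpqppqqqq
  rot[18] = ppq$pppqqqppqpqppqqqqq
  rot[19] = pq$pppqqqppqpqppqqqqqp
  rot[20] = q$pppqqqppqpqppqqqqqpp
  rot[21] = $pppqqqppqpqppqqqqqppq
Sorted (with $ < everything):
  sorted[0] = $pppqqqppqpqppqqqqqppq  (last char: 'q')
  sorted[1] = pppqqqppqpqppqqqqqppq$  (last char: '$')
  sorted[2] = ppq$pppqqqppqpqppqqqqq  (last char: 'q')
  sorted[3] = ppqpqppqqqqqppq$pppqqq  (last char: 'q')
  sorted[4] = ppqqqppqpqppqqqqqppq$p  (last char: 'p')
  sorted[5] = ppqqqqqppq$pppqqqppqpq  (last char: 'q')
  sorted[6] = pq$pppqqqppqpqppqqqqqp  (last char: 'p')
  sorted[7] = pqppqqqqqppq$pppqqqppq  (last char: 'q')
  sorted[8] = pqpqppqqqqqppq$pppqqqp  (last char: 'p')
  sorted[9] = pqqqppqpqppqqqqqppq$pp  (last char: 'p')
  sorted[10] = pqqqqqppq$pppqqqppqpqp  (last char: 'p')
  sorted[11] = q$pppqqqppqpqppqqqqqpp  (last char: 'p')
  sorted[12] = qppq$pppqqqppqpqppqqqq  (last char: 'q')
  sorted[13] = qppqpqppqqqqqppq$pppqq  (last char: 'q')
  sorted[14] = qppqqqqqppq$pppqqqppqp  (last char: 'p')
  sorted[15] = qpqppqqqqqppq$pppqqqpp  (last char: 'p')
  sorted[16] = qqppq$pppqqqppqpqppqqq  (last char: 'q')
  sorted[17] = qqppqpqppqqqqqppq$pppq  (last char: 'q')
  sorted[18] = qqqppq$pppqqqppqpqppqq  (last char: 'q')
  sorted[19] = qqqppqpqppqqqqqppq$ppp  (last char: 'p')
  sorted[20] = qqqqppq$pppqqqppqpqppq  (last char: 'q')
  sorted[21] = qqqqqppq$pppqqqppqpqpp  (last char: 'p')
Last column: q$qqpqpqppppqqppqqqpqp
Original string S is at sorted index 1

Answer: q$qqpqpqppppqqppqqqpqp
1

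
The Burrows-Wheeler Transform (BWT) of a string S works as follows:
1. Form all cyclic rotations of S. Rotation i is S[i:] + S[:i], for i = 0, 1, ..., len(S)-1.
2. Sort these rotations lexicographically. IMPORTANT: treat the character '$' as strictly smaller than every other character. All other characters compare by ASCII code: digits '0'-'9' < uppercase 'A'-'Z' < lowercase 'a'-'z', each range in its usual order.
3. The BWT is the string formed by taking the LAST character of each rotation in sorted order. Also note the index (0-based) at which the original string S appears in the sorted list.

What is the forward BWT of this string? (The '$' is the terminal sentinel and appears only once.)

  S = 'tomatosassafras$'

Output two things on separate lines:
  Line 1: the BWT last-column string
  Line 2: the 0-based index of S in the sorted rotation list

Answer: ssrsmaottfasoa$a
14

Derivation:
All 16 rotations (rotation i = S[i:]+S[:i]):
  rot[0] = tomatosassafras$
  rot[1] = omatosassafras$t
  rot[2] = matosassafras$to
  rot[3] = atosassafras$tom
  rot[4] = tosassafras$toma
  rot[5] = osassafras$tomat
  rot[6] = sassafras$tomato
  rot[7] = assafras$tomatos
  rot[8] = ssafras$tomatosa
  rot[9] = safras$tomatosas
  rot[10] = afras$tomatosass
  rot[11] = fras$tomatosassa
  rot[12] = ras$tomatosassaf
  rot[13] = as$tomatosassafr
  rot[14] = s$tomatosassafra
  rot[15] = $tomatosassafras
Sorted (with $ < everything):
  sorted[0] = $tomatosassafras  (last char: 's')
  sorted[1] = afras$tomatosass  (last char: 's')
  sorted[2] = as$tomatosassafr  (last char: 'r')
  sorted[3] = assafras$tomatos  (last char: 's')
  sorted[4] = atosassafras$tom  (last char: 'm')
  sorted[5] = fras$tomatosassa  (last char: 'a')
  sorted[6] = matosassafras$to  (last char: 'o')
  sorted[7] = omatosassafras$t  (last char: 't')
  sorted[8] = osassafras$tomat  (last char: 't')
  sorted[9] = ras$tomatosassaf  (last char: 'f')
  sorted[10] = s$tomatosassafra  (last char: 'a')
  sorted[11] = safras$tomatosas  (last char: 's')
  sorted[12] = sassafras$tomato  (last char: 'o')
  sorted[13] = ssafras$tomatosa  (last char: 'a')
  sorted[14] = tomatosassafras$  (last char: '$')
  sorted[15] = tosassafras$toma  (last char: 'a')
Last column: ssrsmaottfasoa$a
Original string S is at sorted index 14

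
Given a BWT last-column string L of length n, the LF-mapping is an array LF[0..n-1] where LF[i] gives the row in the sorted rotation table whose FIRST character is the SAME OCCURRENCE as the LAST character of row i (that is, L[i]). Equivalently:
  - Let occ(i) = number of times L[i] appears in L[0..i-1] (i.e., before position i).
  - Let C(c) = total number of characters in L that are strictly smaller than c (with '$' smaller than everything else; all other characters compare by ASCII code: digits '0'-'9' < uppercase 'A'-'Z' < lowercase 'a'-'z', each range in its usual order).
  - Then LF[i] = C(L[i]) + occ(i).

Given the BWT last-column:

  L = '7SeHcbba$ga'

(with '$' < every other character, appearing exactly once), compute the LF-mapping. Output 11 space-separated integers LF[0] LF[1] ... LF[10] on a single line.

Answer: 1 3 9 2 8 6 7 4 0 10 5

Derivation:
Char counts: '$':1, '7':1, 'H':1, 'S':1, 'a':2, 'b':2, 'c':1, 'e':1, 'g':1
C (first-col start): C('$')=0, C('7')=1, C('H')=2, C('S')=3, C('a')=4, C('b')=6, C('c')=8, C('e')=9, C('g')=10
L[0]='7': occ=0, LF[0]=C('7')+0=1+0=1
L[1]='S': occ=0, LF[1]=C('S')+0=3+0=3
L[2]='e': occ=0, LF[2]=C('e')+0=9+0=9
L[3]='H': occ=0, LF[3]=C('H')+0=2+0=2
L[4]='c': occ=0, LF[4]=C('c')+0=8+0=8
L[5]='b': occ=0, LF[5]=C('b')+0=6+0=6
L[6]='b': occ=1, LF[6]=C('b')+1=6+1=7
L[7]='a': occ=0, LF[7]=C('a')+0=4+0=4
L[8]='$': occ=0, LF[8]=C('$')+0=0+0=0
L[9]='g': occ=0, LF[9]=C('g')+0=10+0=10
L[10]='a': occ=1, LF[10]=C('a')+1=4+1=5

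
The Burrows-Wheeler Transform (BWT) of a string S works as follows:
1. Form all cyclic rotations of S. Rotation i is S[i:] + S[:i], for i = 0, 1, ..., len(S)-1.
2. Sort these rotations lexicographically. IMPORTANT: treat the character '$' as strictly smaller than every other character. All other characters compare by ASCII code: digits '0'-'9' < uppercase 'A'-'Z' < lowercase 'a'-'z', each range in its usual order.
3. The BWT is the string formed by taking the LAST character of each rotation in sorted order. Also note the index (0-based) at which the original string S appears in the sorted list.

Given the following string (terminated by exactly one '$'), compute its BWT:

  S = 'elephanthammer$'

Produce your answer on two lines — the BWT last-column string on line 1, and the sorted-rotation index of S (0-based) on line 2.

Answer: rhh$lmtpemaaeen
3

Derivation:
All 15 rotations (rotation i = S[i:]+S[:i]):
  rot[0] = elephanthammer$
  rot[1] = lephanthammer$e
  rot[2] = ephanthammer$el
  rot[3] = phanthammer$ele
  rot[4] = hanthammer$elep
  rot[5] = anthammer$eleph
  rot[6] = nthammer$elepha
  rot[7] = thammer$elephan
  rot[8] = hammer$elephant
  rot[9] = ammer$elephanth
  rot[10] = mmer$elephantha
  rot[11] = mer$elephantham
  rot[12] = er$elephanthamm
  rot[13] = r$elephanthamme
  rot[14] = $elephanthammer
Sorted (with $ < everything):
  sorted[0] = $elephanthammer  (last char: 'r')
  sorted[1] = ammer$elephanth  (last char: 'h')
  sorted[2] = anthammer$eleph  (last char: 'h')
  sorted[3] = elephanthammer$  (last char: '$')
  sorted[4] = ephanthammer$el  (last char: 'l')
  sorted[5] = er$elephanthamm  (last char: 'm')
  sorted[6] = hammer$elephant  (last char: 't')
  sorted[7] = hanthammer$elep  (last char: 'p')
  sorted[8] = lephanthammer$e  (last char: 'e')
  sorted[9] = mer$elephantham  (last char: 'm')
  sorted[10] = mmer$elephantha  (last char: 'a')
  sorted[11] = nthammer$elepha  (last char: 'a')
  sorted[12] = phanthammer$ele  (last char: 'e')
  sorted[13] = r$elephanthamme  (last char: 'e')
  sorted[14] = thammer$elephan  (last char: 'n')
Last column: rhh$lmtpemaaeen
Original string S is at sorted index 3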